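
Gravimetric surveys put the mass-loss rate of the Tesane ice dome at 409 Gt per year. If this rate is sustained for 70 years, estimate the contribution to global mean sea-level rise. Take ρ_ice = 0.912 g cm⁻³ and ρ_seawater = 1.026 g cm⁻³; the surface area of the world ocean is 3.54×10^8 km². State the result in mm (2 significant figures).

Total mass lost = 409 Gt/yr × 70 yr = 2.863×10^4 Gt = 2.863×10^16 kg.
ρ_w = 1.026 g cm⁻³ = 1026 kg m⁻³, so water volume = 2.863×10^16 / 1026 = 2.790×10^13 m³.
Δh = 2.790×10^13 / 3.54×10^14 = 0.0788 m = 79 mm.

≈ 79 mm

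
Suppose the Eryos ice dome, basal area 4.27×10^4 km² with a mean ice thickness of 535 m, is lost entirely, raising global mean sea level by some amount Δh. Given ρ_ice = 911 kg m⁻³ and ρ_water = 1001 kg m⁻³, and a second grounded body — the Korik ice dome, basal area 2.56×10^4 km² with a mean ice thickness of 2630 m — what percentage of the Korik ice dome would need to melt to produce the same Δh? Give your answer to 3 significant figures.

≈ 33.9 %

Equal sea-level rise means equal mass of meltwater, i.e. equal mass of ice lost.
Ice mass of Eryos: 2.081×10^16 kg; ice mass of Korik: 6.134×10^16 kg.
Fraction required = 2.081×10^16 / 6.134×10^16 = 0.339 → 33.9 %.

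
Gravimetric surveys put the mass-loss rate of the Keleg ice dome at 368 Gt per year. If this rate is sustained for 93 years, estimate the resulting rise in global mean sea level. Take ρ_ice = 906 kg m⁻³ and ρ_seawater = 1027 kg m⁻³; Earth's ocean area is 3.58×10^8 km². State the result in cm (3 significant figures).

Total mass lost = 368 Gt/yr × 93 yr = 3.422×10^4 Gt = 3.422×10^16 kg.
ρ_w = 1027 kg m⁻³, so water volume = 3.422×10^16 / 1027 = 3.332×10^13 m³.
Δh = 3.332×10^13 / 3.58×10^14 = 0.0931 m = 9.31 cm.

≈ 9.31 cm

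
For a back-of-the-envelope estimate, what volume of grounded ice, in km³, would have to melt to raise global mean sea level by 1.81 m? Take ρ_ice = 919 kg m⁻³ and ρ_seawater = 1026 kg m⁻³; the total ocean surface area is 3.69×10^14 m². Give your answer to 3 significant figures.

≈ 7.46×10^5 km³

Required water volume = Δh × A = 1.81 m × 3.69×10^14 m² = 6.679×10^14 m³ = 6.679×10^5 km³.
Ice volume = water volume × ρ_w/ρ_ice = 6.679×10^5 × 1026/919 = 7.46×10^5 km³.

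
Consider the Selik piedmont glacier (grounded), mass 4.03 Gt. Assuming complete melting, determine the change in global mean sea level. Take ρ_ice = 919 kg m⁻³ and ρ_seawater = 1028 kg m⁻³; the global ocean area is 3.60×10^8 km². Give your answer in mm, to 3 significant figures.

≈ 0.0109 mm

Selik: 4.03 Gt = 4.030×10^12 kg; dividing by ρ_w = 1028 kg m⁻³ gives 3.920×10^9 m³ of water.
Spread over 3.60×10^14 m² of ocean, Δh = 3.920×10^9 / 3.60×10^14 = 1.09×10^-5 m = 0.0109 mm.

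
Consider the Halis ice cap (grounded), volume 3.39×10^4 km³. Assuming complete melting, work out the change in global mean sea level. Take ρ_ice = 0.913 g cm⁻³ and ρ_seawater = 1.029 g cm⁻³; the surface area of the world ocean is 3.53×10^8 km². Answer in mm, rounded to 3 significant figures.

Halis: 3.39×10^4 km³ × (913/1029) = 3.008×10^4 km³ of water.
Spread over 3.53×10^14 m² of ocean, Δh = 3.008×10^13 / 3.53×10^14 = 0.0852 m = 85.2 mm.

≈ 85.2 mm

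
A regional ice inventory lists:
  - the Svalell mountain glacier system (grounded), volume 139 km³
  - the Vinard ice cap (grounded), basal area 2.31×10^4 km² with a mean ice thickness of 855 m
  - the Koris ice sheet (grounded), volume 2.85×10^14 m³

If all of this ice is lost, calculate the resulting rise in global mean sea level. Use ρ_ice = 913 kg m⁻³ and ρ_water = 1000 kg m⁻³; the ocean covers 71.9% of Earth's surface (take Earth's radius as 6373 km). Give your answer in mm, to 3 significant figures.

≈ 759 mm

Svalell: 139 km³ × (913/1000) = 126.9 km³ of water.
Vinard: ice volume = 2.31×10^4 km² × 855 m = 1.975×10^4 km³; 1.975×10^4 × (913/1000) = 1.803×10^4 km³ of water.
Koris: 2.85×10^14 m³ × (913/1000) = 2.602×10^14 m³ of water.
Total added water ≈ 2.784×10^14 m³ over 3.67×10^14 m² → Δh = 0.759 m = 759 mm.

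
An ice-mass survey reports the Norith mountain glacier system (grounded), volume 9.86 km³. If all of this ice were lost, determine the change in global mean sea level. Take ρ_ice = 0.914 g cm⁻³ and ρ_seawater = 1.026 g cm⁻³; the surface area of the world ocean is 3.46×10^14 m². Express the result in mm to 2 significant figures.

≈ 0.025 mm

Norith: 9.86 km³ × (914/1026) = 8.784 km³ of water.
Spread over 3.46×10^14 m² of ocean, Δh = 8.784×10^9 / 3.46×10^14 = 2.54×10^-5 m = 0.025 mm.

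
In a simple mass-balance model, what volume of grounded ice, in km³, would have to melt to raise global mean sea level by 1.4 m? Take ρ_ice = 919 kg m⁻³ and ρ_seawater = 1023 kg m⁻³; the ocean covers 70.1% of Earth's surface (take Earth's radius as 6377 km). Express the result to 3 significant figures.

Required water volume = Δh × A = 1.4 m × 3.58×10^14 m² = 5.015×10^14 m³ = 5.015×10^5 km³.
Ice volume = water volume × ρ_w/ρ_ice = 5.015×10^5 × 1023/919 = 5.58×10^5 km³.

≈ 5.58×10^5 km³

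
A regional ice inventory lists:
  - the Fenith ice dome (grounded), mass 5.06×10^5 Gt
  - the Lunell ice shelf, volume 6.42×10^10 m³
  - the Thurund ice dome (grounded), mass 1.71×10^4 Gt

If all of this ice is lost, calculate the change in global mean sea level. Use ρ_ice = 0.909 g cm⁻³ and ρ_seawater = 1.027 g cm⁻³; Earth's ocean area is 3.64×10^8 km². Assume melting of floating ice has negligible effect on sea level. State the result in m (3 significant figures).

≈ 1.40 m

Fenith: 5.06×10^5 Gt = 5.060×10^17 kg; dividing by ρ_w = 1.027 g cm⁻³ = 1027 kg m⁻³ gives 4.927×10^14 m³ of water.
The Lunell ice shelf is floating and already displaces its own weight of water, so its melt adds essentially nothing to sea level.
Thurund: 1.71×10^4 Gt = 1.710×10^16 kg; dividing by ρ_w = 1027 kg m⁻³ gives 1.665×10^13 m³ of water.
Total added water ≈ 5.093×10^14 m³ over 3.64×10^14 m² → Δh = 1.40 m.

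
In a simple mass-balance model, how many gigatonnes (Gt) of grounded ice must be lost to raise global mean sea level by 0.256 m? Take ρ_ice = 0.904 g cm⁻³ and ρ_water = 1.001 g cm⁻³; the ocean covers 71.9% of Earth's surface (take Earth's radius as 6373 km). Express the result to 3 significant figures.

≈ 9.40×10^4 Gt

Required water volume = Δh × A = 0.256 m × 3.67×10^14 m² = 9.394×10^13 m³.
ρ_w = 1.001 g cm⁻³ = 1001 kg m⁻³, so the mass of water = 9.394×10^13 m³ × 1001 kg m⁻³ = 9.404×10^16 kg = 9.40×10^4 Gt (and the same mass of ice, by conservation).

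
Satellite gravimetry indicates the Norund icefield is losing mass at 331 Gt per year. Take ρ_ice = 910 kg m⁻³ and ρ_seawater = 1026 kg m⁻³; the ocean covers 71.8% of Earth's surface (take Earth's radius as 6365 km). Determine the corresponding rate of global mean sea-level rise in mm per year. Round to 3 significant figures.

≈ 0.883 mm/yr

ρ_w = 1026 kg m⁻³. Annual water volume added = 331 Gt / ρ_w = 3.310×10^14 kg / 1026 kg m⁻³ = 3.226×10^11 m³.
Δh per year = 3.226×10^11 / 3.66×10^14 = 8.83×10^-4 m = 0.883 mm.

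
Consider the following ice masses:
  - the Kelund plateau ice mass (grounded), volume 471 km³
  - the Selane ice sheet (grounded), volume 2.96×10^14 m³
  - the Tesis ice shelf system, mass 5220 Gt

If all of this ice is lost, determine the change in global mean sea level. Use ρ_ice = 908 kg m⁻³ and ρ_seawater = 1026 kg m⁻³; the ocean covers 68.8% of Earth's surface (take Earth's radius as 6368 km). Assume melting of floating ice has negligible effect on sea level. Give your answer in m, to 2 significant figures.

≈ 0.75 m

Kelund: 471 km³ × (908/1026) = 416.8 km³ of water.
Selane: 2.96×10^14 m³ × (908/1026) = 2.620×10^14 m³ of water.
The Tesis ice shelf system is floating and already displaces its own weight of water, so its melt adds essentially nothing to sea level.
Total added water ≈ 2.624×10^14 m³ over 3.51×10^14 m² → Δh = 0.748 m.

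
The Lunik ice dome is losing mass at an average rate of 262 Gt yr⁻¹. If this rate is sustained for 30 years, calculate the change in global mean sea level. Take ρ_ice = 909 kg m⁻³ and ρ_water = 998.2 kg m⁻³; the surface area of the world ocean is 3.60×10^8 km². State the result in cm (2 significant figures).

Total mass lost = 262 Gt/yr × 30 yr = 7860 Gt = 7.860×10^15 kg.
ρ_w = 998.2 kg m⁻³, so water volume = 7.860×10^15 / 998.2 = 7.874×10^12 m³.
Δh = 7.874×10^12 / 3.60×10^14 = 0.0219 m = 2.2 cm.

≈ 2.2 cm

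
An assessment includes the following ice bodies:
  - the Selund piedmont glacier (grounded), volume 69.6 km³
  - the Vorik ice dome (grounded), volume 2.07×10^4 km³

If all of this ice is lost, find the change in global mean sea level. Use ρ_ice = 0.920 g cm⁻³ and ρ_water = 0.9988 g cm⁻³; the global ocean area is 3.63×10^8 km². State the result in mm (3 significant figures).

≈ 52.7 mm

Selund: 69.6 km³ × (920/998.8) = 64.11 km³ of water.
Vorik: 2.07×10^4 km³ × (920/998.8) = 1.907×10^4 km³ of water.
Total added water ≈ 1.913×10^13 m³ over 3.63×10^14 m² → Δh = 0.0527 m = 52.7 mm.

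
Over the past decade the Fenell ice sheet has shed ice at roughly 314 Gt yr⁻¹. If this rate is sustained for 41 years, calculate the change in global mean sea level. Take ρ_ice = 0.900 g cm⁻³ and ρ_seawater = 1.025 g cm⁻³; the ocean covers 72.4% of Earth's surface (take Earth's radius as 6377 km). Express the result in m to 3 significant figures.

Total mass lost = 314 Gt/yr × 41 yr = 1.287×10^4 Gt = 1.287×10^16 kg.
ρ_w = 1.025 g cm⁻³ = 1025 kg m⁻³, so water volume = 1.287×10^16 / 1025 = 1.256×10^13 m³.
Δh = 1.256×10^13 / 3.70×10^14 = 0.0339 m.

≈ 0.0339 m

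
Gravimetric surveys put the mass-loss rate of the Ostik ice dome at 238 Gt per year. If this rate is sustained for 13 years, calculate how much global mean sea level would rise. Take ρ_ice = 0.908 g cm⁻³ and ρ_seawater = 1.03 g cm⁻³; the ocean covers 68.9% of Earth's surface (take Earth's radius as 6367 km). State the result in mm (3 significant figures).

≈ 8.56 mm

Total mass lost = 238 Gt/yr × 13 yr = 3094 Gt = 3.094×10^15 kg.
ρ_w = 1.03 g cm⁻³ = 1030 kg m⁻³, so water volume = 3.094×10^15 / 1030 = 3.004×10^12 m³.
Δh = 3.004×10^12 / 3.51×10^14 = 8.56×10^-3 m = 8.56 mm.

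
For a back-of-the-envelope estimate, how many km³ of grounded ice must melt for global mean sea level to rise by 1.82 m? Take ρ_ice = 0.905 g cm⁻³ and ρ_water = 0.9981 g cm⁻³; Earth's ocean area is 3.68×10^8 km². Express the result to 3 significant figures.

Required water volume = Δh × A = 1.82 m × 3.68×10^14 m² = 6.698×10^14 m³ = 6.698×10^5 km³.
Ice volume = water volume × ρ_w/ρ_ice = 6.698×10^5 × 998.1/905 = 7.39×10^5 km³.

≈ 7.39×10^5 km³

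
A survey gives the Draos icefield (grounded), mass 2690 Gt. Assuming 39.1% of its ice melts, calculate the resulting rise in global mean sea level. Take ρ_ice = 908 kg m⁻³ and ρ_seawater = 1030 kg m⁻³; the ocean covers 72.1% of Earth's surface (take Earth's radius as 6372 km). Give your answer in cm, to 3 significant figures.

Draos: 0.391 × 2690 Gt = 1.052×10^15 kg; dividing by ρ_w = 1030 kg m⁻³ gives 1.021×10^12 m³ of water.
Spread over 3.68×10^14 m² of ocean, Δh = 1.021×10^12 / 3.68×10^14 = 2.78×10^-3 m = 0.278 cm.

≈ 0.278 cm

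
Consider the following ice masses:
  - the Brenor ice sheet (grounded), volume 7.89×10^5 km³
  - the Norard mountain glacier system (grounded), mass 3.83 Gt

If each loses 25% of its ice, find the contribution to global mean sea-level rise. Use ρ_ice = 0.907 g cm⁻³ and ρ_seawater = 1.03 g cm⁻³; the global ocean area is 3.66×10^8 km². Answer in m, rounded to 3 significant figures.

Brenor: 0.25 × 7.89×10^5 km³ × (907/1030) = 1.737×10^5 km³ of water.
Norard: 0.25 × 3.83 Gt = 9.575×10^11 kg; dividing by ρ_w = 1.03 g cm⁻³ = 1030 kg m⁻³ gives 9.296×10^8 m³ of water.
Total added water ≈ 1.737×10^14 m³ over 3.66×10^14 m² → Δh = 0.475 m.

≈ 0.475 m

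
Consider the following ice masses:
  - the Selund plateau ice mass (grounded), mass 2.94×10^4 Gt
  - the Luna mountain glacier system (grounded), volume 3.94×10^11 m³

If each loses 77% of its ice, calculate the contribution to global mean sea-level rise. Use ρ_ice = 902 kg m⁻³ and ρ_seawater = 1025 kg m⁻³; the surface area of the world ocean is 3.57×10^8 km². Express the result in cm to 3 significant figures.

Selund: 0.77 × 2.94×10^4 Gt = 2.264×10^16 kg; dividing by ρ_w = 1025 kg m⁻³ gives 2.209×10^13 m³ of water.
Luna: 0.77 × 3.94×10^11 m³ × (902/1025) = 2.670×10^11 m³ of water.
Total added water ≈ 2.235×10^13 m³ over 3.57×10^14 m² → Δh = 0.0626 m = 6.26 cm.

≈ 6.26 cm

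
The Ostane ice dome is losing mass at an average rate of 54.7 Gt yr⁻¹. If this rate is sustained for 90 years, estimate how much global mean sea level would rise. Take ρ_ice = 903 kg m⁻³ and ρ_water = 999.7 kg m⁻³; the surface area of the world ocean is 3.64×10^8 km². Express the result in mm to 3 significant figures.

≈ 13.5 mm

Total mass lost = 54.7 Gt/yr × 90 yr = 4923 Gt = 4.923×10^15 kg.
ρ_w = 999.7 kg m⁻³, so water volume = 4.923×10^15 / 999.7 = 4.924×10^12 m³.
Δh = 4.924×10^12 / 3.64×10^14 = 0.0135 m = 13.5 mm.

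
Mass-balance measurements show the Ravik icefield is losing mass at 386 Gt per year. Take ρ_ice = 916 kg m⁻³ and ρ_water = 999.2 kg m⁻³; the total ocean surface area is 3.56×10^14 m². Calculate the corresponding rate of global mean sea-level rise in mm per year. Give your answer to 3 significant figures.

ρ_w = 999.2 kg m⁻³. Annual water volume added = 386 Gt / ρ_w = 3.860×10^14 kg / 999.2 kg m⁻³ = 3.863×10^11 m³.
Δh per year = 3.863×10^11 / 3.56×10^14 = 1.09×10^-3 m = 1.09 mm.

≈ 1.09 mm/yr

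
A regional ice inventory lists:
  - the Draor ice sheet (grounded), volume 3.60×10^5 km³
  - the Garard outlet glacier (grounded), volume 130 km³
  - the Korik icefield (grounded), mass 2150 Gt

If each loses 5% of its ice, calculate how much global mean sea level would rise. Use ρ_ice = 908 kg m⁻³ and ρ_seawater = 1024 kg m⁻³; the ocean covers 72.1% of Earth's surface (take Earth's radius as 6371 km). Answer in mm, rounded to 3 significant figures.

≈ 43.7 mm

Draor: 0.05 × 3.60×10^5 km³ × (908/1024) = 1.596×10^4 km³ of water.
Garard: 0.05 × 130 km³ × (908/1024) = 5.764 km³ of water.
Korik: 0.05 × 2150 Gt = 1.075×10^14 kg; dividing by ρ_w = 1024 kg m⁻³ gives 1.050×10^11 m³ of water.
Total added water ≈ 1.607×10^13 m³ over 3.68×10^14 m² → Δh = 0.0437 m = 43.7 mm.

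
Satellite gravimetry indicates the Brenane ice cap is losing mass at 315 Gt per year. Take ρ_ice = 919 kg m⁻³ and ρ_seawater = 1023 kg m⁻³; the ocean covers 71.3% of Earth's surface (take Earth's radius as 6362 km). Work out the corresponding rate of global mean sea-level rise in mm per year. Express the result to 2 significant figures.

ρ_w = 1023 kg m⁻³. Annual water volume added = 315 Gt / ρ_w = 3.150×10^14 kg / 1023 kg m⁻³ = 3.079×10^11 m³.
Δh per year = 3.079×10^11 / 3.63×10^14 = 8.49×10^-4 m = 0.85 mm.

≈ 0.85 mm/yr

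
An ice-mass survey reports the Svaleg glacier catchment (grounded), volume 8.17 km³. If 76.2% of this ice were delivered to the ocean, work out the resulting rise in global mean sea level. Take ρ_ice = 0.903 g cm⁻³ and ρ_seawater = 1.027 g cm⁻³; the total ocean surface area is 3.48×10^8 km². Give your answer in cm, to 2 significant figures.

Svaleg: 0.762 × 8.17 km³ × (903/1027) = 5.474 km³ of water.
Spread over 3.48×10^14 m² of ocean, Δh = 5.474×10^9 / 3.48×10^14 = 1.57×10^-5 m = 1.6×10^-3 cm.

≈ 1.6×10^-3 cm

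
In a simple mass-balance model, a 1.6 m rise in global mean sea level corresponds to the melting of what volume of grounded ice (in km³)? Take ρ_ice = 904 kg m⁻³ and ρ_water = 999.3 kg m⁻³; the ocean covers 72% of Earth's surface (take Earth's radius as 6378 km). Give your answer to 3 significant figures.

≈ 6.51×10^5 km³

Required water volume = Δh × A = 1.6 m × 3.68×10^14 m² = 5.889×10^14 m³ = 5.889×10^5 km³.
Ice volume = water volume × ρ_w/ρ_ice = 5.889×10^5 × 999.3/904 = 6.51×10^5 km³.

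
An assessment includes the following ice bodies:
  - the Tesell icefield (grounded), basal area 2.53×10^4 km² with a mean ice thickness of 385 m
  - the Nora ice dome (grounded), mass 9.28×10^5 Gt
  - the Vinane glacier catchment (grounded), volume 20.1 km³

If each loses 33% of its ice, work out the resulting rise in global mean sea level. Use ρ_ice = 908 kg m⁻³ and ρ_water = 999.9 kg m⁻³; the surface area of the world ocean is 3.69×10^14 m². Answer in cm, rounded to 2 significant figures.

Tesell: ice volume = 2.53×10^4 km² × 385 m = 9740 km³; 0.33 × 9740 × (908/999.9) = 2919 km³ of water.
Nora: 0.33 × 9.28×10^5 Gt = 3.062×10^17 kg; dividing by ρ_w = 999.9 kg m⁻³ gives 3.063×10^14 m³ of water.
Vinane: 0.33 × 20.1 km³ × (908/999.9) = 6.023 km³ of water.
Total added water ≈ 3.092×10^14 m³ over 3.69×10^14 m² → Δh = 0.838 m = 84 cm.

≈ 84 cm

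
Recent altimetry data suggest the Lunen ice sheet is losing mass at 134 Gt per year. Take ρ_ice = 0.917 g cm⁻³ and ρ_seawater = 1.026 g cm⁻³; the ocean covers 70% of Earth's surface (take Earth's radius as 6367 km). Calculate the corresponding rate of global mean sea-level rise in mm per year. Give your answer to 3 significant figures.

ρ_w = 1.026 g cm⁻³ = 1026 kg m⁻³. Annual water volume added = 134 Gt / ρ_w = 1.340×10^14 kg / 1026 kg m⁻³ = 1.306×10^11 m³.
Δh per year = 1.306×10^11 / 3.57×10^14 = 3.66×10^-4 m = 0.366 mm.

≈ 0.366 mm/yr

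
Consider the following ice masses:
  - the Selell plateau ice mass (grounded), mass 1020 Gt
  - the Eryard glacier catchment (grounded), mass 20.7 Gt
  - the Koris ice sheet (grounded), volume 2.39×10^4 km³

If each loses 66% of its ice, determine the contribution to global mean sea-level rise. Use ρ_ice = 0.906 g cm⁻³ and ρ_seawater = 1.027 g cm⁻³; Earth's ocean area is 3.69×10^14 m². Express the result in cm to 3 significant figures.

≈ 3.95 cm

Selell: 0.66 × 1020 Gt = 6.732×10^14 kg; dividing by ρ_w = 1.027 g cm⁻³ = 1027 kg m⁻³ gives 6.555×10^11 m³ of water.
Eryard: 0.66 × 20.7 Gt = 1.366×10^13 kg; dividing by ρ_w = 1027 kg m⁻³ gives 1.330×10^10 m³ of water.
Koris: 0.66 × 2.39×10^4 km³ × (906/1027) = 1.392×10^4 km³ of water.
Total added water ≈ 1.458×10^13 m³ over 3.69×10^14 m² → Δh = 0.0395 m = 3.95 cm.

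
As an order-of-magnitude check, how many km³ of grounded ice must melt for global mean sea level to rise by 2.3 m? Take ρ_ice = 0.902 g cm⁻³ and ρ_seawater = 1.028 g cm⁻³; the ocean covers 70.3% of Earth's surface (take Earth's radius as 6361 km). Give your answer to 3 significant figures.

≈ 9.37×10^5 km³

Required water volume = Δh × A = 2.3 m × 3.57×10^14 m² = 8.221×10^14 m³ = 8.221×10^5 km³.
Ice volume = water volume × ρ_w/ρ_ice = 8.221×10^5 × 1028/902 = 9.37×10^5 km³.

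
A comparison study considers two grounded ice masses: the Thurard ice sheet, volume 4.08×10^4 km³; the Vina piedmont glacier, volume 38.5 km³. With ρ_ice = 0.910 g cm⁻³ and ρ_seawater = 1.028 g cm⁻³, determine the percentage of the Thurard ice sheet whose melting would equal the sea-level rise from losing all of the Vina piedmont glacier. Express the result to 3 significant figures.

≈ 0.0944 %

Equal sea-level rise means equal mass of meltwater, i.e. equal mass of ice lost.
Ice mass of Vina: 3.504×10^13 kg; ice mass of Thurard: 3.713×10^16 kg.
Fraction required = 3.504×10^13 / 3.713×10^16 = 9.44×10^-4 → 0.0944 %.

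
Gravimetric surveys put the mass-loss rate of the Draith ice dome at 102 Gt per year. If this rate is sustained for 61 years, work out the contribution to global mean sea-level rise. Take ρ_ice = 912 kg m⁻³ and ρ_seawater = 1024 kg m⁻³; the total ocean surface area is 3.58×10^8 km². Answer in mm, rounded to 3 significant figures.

≈ 17.0 mm

Total mass lost = 102 Gt/yr × 61 yr = 6222 Gt = 6.222×10^15 kg.
ρ_w = 1024 kg m⁻³, so water volume = 6.222×10^15 / 1024 = 6.076×10^12 m³.
Δh = 6.076×10^12 / 3.58×10^14 = 0.0170 m = 17.0 mm.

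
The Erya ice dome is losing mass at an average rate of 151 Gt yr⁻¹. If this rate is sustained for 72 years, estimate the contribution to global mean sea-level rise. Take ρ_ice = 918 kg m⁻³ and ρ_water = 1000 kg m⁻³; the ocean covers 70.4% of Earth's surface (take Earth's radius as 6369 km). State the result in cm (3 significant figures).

Total mass lost = 151 Gt/yr × 72 yr = 1.087×10^4 Gt = 1.087×10^16 kg.
ρ_w = 1000 kg m⁻³, so water volume = 1.087×10^16 / 1000 = 1.087×10^13 m³.
Δh = 1.087×10^13 / 3.59×10^14 = 0.0303 m = 3.03 cm.

≈ 3.03 cm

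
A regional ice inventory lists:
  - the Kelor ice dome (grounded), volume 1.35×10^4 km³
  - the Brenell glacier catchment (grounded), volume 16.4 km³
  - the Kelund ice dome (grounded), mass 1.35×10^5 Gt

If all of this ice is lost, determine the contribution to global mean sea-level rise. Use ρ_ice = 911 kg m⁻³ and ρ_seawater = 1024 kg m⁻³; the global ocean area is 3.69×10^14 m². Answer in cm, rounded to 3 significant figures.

Kelor: 1.35×10^4 km³ × (911/1024) = 1.201×10^4 km³ of water.
Brenell: 16.4 km³ × (911/1024) = 14.59 km³ of water.
Kelund: 1.35×10^5 Gt = 1.350×10^17 kg; dividing by ρ_w = 1024 kg m⁻³ gives 1.318×10^14 m³ of water.
Total added water ≈ 1.439×10^14 m³ over 3.69×10^14 m² → Δh = 0.390 m = 39.0 cm.

≈ 39.0 cm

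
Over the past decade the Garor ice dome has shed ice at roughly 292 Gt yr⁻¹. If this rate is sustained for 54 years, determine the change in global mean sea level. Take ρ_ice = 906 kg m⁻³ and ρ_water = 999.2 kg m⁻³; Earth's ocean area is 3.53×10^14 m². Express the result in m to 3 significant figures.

Total mass lost = 292 Gt/yr × 54 yr = 1.577×10^4 Gt = 1.577×10^16 kg.
ρ_w = 999.2 kg m⁻³, so water volume = 1.577×10^16 / 999.2 = 1.578×10^13 m³.
Δh = 1.578×10^13 / 3.53×10^14 = 0.0447 m.

≈ 0.0447 m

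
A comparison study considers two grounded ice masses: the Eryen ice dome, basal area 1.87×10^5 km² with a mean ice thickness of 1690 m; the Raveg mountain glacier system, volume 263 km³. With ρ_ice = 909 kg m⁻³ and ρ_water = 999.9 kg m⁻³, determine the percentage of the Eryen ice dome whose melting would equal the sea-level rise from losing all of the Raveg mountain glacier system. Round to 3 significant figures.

Equal sea-level rise means equal mass of meltwater, i.e. equal mass of ice lost.
Ice mass of Raveg: 2.391×10^14 kg; ice mass of Eryen: 2.873×10^17 kg.
Fraction required = 2.391×10^14 / 2.873×10^17 = 8.32×10^-4 → 0.0832 %.

≈ 0.0832 %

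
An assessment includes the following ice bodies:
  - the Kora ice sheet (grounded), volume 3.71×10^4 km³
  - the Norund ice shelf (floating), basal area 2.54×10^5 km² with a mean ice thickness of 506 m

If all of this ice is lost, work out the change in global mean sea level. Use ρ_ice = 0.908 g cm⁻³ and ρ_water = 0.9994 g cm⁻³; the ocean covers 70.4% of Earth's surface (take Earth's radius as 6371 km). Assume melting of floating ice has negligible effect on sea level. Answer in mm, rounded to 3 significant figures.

Kora: 3.71×10^4 km³ × (908/999.4) = 3.371×10^4 km³ of water.
The Norund ice shelf is floating and already displaces its own weight of water, so its melt adds essentially nothing to sea level.
Total added water ≈ 3.371×10^13 m³ over 3.59×10^14 m² → Δh = 0.0939 m = 93.9 mm.

≈ 93.9 mm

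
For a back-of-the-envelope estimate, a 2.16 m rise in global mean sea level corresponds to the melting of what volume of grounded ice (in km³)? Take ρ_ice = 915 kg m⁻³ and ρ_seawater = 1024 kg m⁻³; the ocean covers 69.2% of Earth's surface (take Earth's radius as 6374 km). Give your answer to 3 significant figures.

≈ 8.54×10^5 km³

Required water volume = Δh × A = 2.16 m × 3.53×10^14 m² = 7.631×10^14 m³ = 7.631×10^5 km³.
Ice volume = water volume × ρ_w/ρ_ice = 7.631×10^5 × 1024/915 = 8.54×10^5 km³.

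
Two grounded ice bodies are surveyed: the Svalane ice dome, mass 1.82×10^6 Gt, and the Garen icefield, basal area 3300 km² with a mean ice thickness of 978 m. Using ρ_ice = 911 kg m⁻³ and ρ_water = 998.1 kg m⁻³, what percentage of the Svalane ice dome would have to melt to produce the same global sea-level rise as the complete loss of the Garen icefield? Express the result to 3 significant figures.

≈ 0.162 %

Equal sea-level rise means equal mass of meltwater, i.e. equal mass of ice lost.
Ice mass of Garen: 2.940×10^15 kg; ice mass of Svalane: 1.820×10^18 kg.
Fraction required = 2.940×10^15 / 1.820×10^18 = 1.62×10^-3 → 0.162 %.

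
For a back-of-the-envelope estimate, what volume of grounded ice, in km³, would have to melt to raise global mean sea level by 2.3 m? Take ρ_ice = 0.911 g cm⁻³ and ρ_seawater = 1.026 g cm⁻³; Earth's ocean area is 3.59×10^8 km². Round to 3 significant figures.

Required water volume = Δh × A = 2.3 m × 3.59×10^14 m² = 8.257×10^14 m³ = 8.257×10^5 km³.
Ice volume = water volume × ρ_w/ρ_ice = 8.257×10^5 × 1026/911 = 9.30×10^5 km³.

≈ 9.30×10^5 km³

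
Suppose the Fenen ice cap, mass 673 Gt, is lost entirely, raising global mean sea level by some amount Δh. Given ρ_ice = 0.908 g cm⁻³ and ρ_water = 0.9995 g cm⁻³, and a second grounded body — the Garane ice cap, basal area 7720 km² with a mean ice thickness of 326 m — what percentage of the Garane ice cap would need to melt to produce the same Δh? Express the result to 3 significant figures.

Equal sea-level rise means equal mass of meltwater, i.e. equal mass of ice lost.
Ice mass of Fenen: 6.730×10^14 kg; ice mass of Garane: 2.285×10^15 kg.
Fraction required = 6.730×10^14 / 2.285×10^15 = 0.295 → 29.5 %.

≈ 29.5 %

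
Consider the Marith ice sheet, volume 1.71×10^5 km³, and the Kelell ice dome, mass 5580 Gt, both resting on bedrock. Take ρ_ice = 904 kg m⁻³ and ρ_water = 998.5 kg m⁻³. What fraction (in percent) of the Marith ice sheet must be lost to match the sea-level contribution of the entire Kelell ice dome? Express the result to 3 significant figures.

≈ 3.61 %

Equal sea-level rise means equal mass of meltwater, i.e. equal mass of ice lost.
Ice mass of Kelell: 5.580×10^15 kg; ice mass of Marith: 1.546×10^17 kg.
Fraction required = 5.580×10^15 / 1.546×10^17 = 0.0361 → 3.61 %.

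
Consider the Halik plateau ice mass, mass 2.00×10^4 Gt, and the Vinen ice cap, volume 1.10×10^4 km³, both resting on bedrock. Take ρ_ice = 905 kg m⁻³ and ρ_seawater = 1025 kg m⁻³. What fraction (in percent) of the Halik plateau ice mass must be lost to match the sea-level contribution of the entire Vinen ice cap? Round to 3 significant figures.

≈ 49.8 %

Equal sea-level rise means equal mass of meltwater, i.e. equal mass of ice lost.
Ice mass of Vinen: 9.955×10^15 kg; ice mass of Halik: 2.000×10^16 kg.
Fraction required = 9.955×10^15 / 2.000×10^16 = 0.498 → 49.8 %.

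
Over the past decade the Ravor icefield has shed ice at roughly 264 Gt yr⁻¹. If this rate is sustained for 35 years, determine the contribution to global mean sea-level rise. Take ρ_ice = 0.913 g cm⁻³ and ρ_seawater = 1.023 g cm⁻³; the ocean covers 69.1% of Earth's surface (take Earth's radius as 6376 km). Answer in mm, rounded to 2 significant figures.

Total mass lost = 264 Gt/yr × 35 yr = 9240 Gt = 9.240×10^15 kg.
ρ_w = 1.023 g cm⁻³ = 1023 kg m⁻³, so water volume = 9.240×10^15 / 1023 = 9.032×10^12 m³.
Δh = 9.032×10^12 / 3.53×10^14 = 0.0256 m = 26 mm.

≈ 26 mm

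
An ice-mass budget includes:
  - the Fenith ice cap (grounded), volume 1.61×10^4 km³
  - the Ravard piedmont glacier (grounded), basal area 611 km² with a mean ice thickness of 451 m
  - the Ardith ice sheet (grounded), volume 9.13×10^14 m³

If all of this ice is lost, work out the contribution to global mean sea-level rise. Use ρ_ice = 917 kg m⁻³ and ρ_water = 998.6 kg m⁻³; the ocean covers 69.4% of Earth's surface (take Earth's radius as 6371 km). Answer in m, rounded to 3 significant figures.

≈ 2.41 m

Fenith: 1.61×10^4 km³ × (917/998.6) = 1.478×10^4 km³ of water.
Ravard: ice volume = 611 km² × 451 m = 275.6 km³; 275.6 × (917/998.6) = 253.0 km³ of water.
Ardith: 9.13×10^14 m³ × (917/998.6) = 8.384×10^14 m³ of water.
Total added water ≈ 8.534×10^14 m³ over 3.54×10^14 m² → Δh = 2.41 m.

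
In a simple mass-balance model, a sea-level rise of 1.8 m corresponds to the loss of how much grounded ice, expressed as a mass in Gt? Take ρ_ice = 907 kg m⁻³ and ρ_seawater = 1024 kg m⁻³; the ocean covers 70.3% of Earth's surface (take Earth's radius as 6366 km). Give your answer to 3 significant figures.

Required water volume = Δh × A = 1.8 m × 3.58×10^14 m² = 6.444×10^14 m³.
ρ_w = 1024 kg m⁻³, so the mass of water = 6.444×10^14 m³ × 1024 kg m⁻³ = 6.599×10^17 kg = 6.60×10^5 Gt (and the same mass of ice, by conservation).

≈ 6.60×10^5 Gt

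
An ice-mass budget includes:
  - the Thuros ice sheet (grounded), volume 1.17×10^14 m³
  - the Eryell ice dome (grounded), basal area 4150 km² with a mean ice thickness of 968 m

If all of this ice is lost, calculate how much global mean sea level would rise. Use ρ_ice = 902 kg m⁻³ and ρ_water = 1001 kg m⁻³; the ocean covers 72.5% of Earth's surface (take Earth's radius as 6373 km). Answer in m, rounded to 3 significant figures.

≈ 0.295 m

Thuros: 1.17×10^14 m³ × (902/1001) = 1.054×10^14 m³ of water.
Eryell: ice volume = 4150 km² × 968 m = 4017 km³; 4017 × (902/1001) = 3620 km³ of water.
Total added water ≈ 1.090×10^14 m³ over 3.70×10^14 m² → Δh = 0.295 m.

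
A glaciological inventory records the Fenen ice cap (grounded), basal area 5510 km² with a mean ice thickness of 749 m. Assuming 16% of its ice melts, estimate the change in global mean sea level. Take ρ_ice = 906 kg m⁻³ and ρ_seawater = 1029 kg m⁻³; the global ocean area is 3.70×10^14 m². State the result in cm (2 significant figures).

≈ 0.16 cm

Fenen: ice volume = 5510 km² × 749 m = 4127 km³; 0.16 × 4127 × (906/1029) = 581.4 km³ of water.
Spread over 3.70×10^14 m² of ocean, Δh = 5.814×10^11 / 3.70×10^14 = 1.57×10^-3 m = 0.16 cm.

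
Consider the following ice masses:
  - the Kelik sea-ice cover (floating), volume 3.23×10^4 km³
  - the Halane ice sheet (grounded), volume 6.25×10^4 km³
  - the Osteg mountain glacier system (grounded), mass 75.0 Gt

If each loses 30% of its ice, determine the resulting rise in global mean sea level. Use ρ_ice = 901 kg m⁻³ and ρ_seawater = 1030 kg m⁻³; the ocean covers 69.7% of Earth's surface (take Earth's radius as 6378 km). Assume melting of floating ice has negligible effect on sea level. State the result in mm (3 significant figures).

The Kelik sea-ice cover is floating and already displaces its own weight of water, so its melt adds essentially nothing to sea level.
Halane: 0.3 × 6.25×10^4 km³ × (901/1030) = 1.640×10^4 km³ of water.
Osteg: 0.3 × 75.0 Gt = 2.250×10^13 kg; dividing by ρ_w = 1030 kg m⁻³ gives 2.184×10^10 m³ of water.
Total added water ≈ 1.642×10^13 m³ over 3.56×10^14 m² → Δh = 0.0461 m = 46.1 mm.

≈ 46.1 mm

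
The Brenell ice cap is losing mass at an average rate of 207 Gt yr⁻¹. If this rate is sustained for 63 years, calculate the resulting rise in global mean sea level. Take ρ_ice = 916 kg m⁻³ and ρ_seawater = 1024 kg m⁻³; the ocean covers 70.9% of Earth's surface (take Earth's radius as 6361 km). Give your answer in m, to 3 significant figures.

≈ 0.0353 m

Total mass lost = 207 Gt/yr × 63 yr = 1.304×10^4 Gt = 1.304×10^16 kg.
ρ_w = 1024 kg m⁻³, so water volume = 1.304×10^16 / 1024 = 1.274×10^13 m³.
Δh = 1.274×10^13 / 3.61×10^14 = 0.0353 m.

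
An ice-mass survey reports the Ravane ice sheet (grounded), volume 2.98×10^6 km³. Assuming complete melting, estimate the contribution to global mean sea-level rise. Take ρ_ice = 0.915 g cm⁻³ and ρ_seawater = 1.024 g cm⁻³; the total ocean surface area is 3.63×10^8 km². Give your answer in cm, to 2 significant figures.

Ravane: 2.98×10^6 km³ × (915/1024) = 2.663×10^6 km³ of water.
Spread over 3.63×10^14 m² of ocean, Δh = 2.663×10^15 / 3.63×10^14 = 7.34 m = 730 cm.

≈ 730 cm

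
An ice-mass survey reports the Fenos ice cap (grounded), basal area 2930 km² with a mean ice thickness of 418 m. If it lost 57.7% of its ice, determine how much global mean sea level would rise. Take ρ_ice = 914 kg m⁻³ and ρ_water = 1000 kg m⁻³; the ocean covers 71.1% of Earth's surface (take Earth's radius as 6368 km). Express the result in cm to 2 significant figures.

Fenos: ice volume = 2930 km² × 418 m = 1225 km³; 0.577 × 1225 × (914/1000) = 645.9 km³ of water.
Spread over 3.62×10^14 m² of ocean, Δh = 6.459×10^11 / 3.62×10^14 = 1.78×10^-3 m = 0.18 cm.

≈ 0.18 cm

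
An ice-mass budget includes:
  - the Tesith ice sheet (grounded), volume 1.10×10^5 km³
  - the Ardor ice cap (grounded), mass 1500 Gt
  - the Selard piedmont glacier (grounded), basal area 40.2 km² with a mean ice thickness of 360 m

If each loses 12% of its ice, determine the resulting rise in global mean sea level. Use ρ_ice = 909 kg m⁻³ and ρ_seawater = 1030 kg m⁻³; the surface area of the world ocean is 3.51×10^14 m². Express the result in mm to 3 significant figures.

≈ 33.7 mm

Tesith: 0.12 × 1.10×10^5 km³ × (909/1030) = 1.165×10^4 km³ of water.
Ardor: 0.12 × 1500 Gt = 1.800×10^14 kg; dividing by ρ_w = 1030 kg m⁻³ gives 1.748×10^11 m³ of water.
Selard: ice volume = 40.2 km² × 360 m = 14.47 km³; 0.12 × 14.47 × (909/1030) = 1.533 km³ of water.
Total added water ≈ 1.183×10^13 m³ over 3.51×10^14 m² → Δh = 0.0337 m = 33.7 mm.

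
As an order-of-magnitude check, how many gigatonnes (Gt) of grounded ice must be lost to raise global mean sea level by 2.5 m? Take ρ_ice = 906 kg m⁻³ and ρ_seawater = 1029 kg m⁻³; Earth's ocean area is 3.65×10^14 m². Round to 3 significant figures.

≈ 9.39×10^5 Gt

Required water volume = Δh × A = 2.5 m × 3.65×10^14 m² = 9.125×10^14 m³.
ρ_w = 1029 kg m⁻³, so the mass of water = 9.125×10^14 m³ × 1029 kg m⁻³ = 9.390×10^17 kg = 9.39×10^5 Gt (and the same mass of ice, by conservation).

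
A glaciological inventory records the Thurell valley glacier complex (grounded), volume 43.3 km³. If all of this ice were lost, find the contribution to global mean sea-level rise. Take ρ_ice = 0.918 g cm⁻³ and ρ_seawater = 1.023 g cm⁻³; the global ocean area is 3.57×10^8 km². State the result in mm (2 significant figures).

Thurell: 43.3 km³ × (918/1023) = 38.86 km³ of water.
Spread over 3.57×10^14 m² of ocean, Δh = 3.886×10^10 / 3.57×10^14 = 1.09×10^-4 m = 0.11 mm.

≈ 0.11 mm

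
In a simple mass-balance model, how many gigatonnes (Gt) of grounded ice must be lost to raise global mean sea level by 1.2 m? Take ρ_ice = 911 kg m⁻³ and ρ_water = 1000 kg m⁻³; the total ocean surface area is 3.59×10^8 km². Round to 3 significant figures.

≈ 4.31×10^5 Gt

Required water volume = Δh × A = 1.2 m × 3.59×10^14 m² = 4.308×10^14 m³.
ρ_w = 1000 kg m⁻³, so the mass of water = 4.308×10^14 m³ × 1000 kg m⁻³ = 4.308×10^17 kg = 4.31×10^5 Gt (and the same mass of ice, by conservation).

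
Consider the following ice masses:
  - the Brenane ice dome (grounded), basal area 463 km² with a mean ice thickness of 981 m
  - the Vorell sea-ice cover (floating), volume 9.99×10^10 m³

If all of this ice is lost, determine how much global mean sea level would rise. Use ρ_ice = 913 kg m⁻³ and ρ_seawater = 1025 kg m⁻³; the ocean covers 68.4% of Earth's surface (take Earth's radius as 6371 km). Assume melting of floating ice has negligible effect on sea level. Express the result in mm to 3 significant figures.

≈ 1.16 mm

Brenane: ice volume = 463 km² × 981 m = 454.2 km³; 454.2 × (913/1025) = 404.6 km³ of water.
The Vorell sea-ice cover is floating and already displaces its own weight of water, so its melt adds essentially nothing to sea level.
Total added water ≈ 4.046×10^11 m³ over 3.49×10^14 m² → Δh = 1.16×10^-3 m = 1.16 mm.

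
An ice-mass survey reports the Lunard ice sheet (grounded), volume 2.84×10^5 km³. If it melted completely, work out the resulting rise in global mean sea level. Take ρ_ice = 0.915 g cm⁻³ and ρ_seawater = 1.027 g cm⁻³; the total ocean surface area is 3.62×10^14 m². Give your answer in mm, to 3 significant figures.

Lunard: 2.84×10^5 km³ × (915/1027) = 2.530×10^5 km³ of water.
Spread over 3.62×10^14 m² of ocean, Δh = 2.530×10^14 / 3.62×10^14 = 0.699 m = 699 mm.

≈ 699 mm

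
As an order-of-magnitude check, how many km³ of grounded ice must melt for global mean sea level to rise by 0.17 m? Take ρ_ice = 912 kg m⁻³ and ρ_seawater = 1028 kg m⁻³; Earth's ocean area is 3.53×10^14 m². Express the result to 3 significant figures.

Required water volume = Δh × A = 0.17 m × 3.53×10^14 m² = 6.001×10^13 m³ = 6.001×10^4 km³.
Ice volume = water volume × ρ_w/ρ_ice = 6.001×10^4 × 1028/912 = 6.76×10^4 km³.

≈ 6.76×10^4 km³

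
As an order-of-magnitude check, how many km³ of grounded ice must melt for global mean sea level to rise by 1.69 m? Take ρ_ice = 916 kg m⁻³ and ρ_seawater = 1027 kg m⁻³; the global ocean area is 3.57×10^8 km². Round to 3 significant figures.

Required water volume = Δh × A = 1.69 m × 3.57×10^14 m² = 6.033×10^14 m³ = 6.033×10^5 km³.
Ice volume = water volume × ρ_w/ρ_ice = 6.033×10^5 × 1027/916 = 6.76×10^5 km³.

≈ 6.76×10^5 km³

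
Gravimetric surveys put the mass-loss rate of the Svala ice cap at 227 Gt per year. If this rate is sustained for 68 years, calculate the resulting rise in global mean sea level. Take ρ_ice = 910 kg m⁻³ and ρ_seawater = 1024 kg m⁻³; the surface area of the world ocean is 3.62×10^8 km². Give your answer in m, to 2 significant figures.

≈ 0.042 m

Total mass lost = 227 Gt/yr × 68 yr = 1.544×10^4 Gt = 1.544×10^16 kg.
ρ_w = 1024 kg m⁻³, so water volume = 1.544×10^16 / 1024 = 1.507×10^13 m³.
Δh = 1.507×10^13 / 3.62×10^14 = 0.0416 m.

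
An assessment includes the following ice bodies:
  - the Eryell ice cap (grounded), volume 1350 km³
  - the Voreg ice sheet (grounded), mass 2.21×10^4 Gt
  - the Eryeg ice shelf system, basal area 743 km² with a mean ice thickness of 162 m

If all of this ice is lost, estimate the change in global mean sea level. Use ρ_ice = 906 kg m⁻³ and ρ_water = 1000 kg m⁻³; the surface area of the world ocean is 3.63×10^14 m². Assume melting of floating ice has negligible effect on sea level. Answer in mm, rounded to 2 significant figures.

≈ 64 mm

Eryell: 1350 km³ × (906/1000) = 1223 km³ of water.
Voreg: 2.21×10^4 Gt = 2.210×10^16 kg; dividing by ρ_w = 1000 kg m⁻³ gives 2.210×10^13 m³ of water.
The Eryeg ice shelf system is floating and already displaces its own weight of water, so its melt adds essentially nothing to sea level.
Total added water ≈ 2.332×10^13 m³ over 3.63×10^14 m² → Δh = 0.0643 m = 64 mm.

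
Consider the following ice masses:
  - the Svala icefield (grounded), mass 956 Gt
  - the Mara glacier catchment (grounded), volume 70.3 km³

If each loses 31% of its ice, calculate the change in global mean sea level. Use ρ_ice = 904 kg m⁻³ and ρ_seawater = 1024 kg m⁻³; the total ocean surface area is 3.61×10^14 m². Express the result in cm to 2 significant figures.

≈ 0.085 cm

Svala: 0.31 × 956 Gt = 2.964×10^14 kg; dividing by ρ_w = 1024 kg m⁻³ gives 2.894×10^11 m³ of water.
Mara: 0.31 × 70.3 km³ × (904/1024) = 19.24 km³ of water.
Total added water ≈ 3.087×10^11 m³ over 3.61×10^14 m² → Δh = 8.55×10^-4 m = 0.085 cm.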